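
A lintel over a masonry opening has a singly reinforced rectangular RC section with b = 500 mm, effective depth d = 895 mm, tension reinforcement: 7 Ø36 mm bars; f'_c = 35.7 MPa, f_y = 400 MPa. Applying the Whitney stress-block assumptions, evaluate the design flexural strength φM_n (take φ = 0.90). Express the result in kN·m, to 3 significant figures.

A_s = 7 × 1018 = 7126 mm².
T = A_s f_y = 7126 × 400 = 2850400 N = 2850.4 kN.
From C = T: a = T/(0.85 f'_c b) = 2850400/(0.85 × 35.7 × 500) = 187.87 mm.
M_n = T(d − a/2) = 2850.4 kN × (895 − 93.935) mm = 2283.36 kN·m.
φM_n = 0.90 × 2283.36 = 2055.02 kN·m.

φM_n ≈ 2060 kN·m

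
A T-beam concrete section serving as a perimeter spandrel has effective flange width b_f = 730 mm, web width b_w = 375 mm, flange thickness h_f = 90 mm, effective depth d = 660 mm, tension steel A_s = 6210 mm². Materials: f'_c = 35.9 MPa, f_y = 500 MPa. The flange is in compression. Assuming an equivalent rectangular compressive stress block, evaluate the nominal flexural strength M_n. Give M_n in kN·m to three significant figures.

Tension: T = A_s f_y = 6210 × 500 = 3105000 N.
Try a within the flange: a = T/(0.85 f'_c b_f) = 3105000/(0.85 × 35.9 × 730) = 139.39 mm.
a = 139.39 > h_f = 90 mm: the block extends into the web. Split into flange-overhang and web parts.
C_f = 0.85 f'_c (b_f − b_w) h_f = 0.85 × 35.9 × (730 − 375) × 90 = 974954 N.
Remaining web compression depth: a_w = (T − C_f)/(0.85 f'_c b_w) = (3105000 − 974954)/(0.85 × 35.9 × 375) = 186.14 mm.
M_n = C_f(d − h_f/2) + (T − C_f)(d − a_w/2) = 974954 × (660 − 45) + 2130046 × (660 − 93.07) = 599.60 + 1207.59 = 1807.19 × 10⁶ N·mm.
M_n = 1807.19 kN·m.

M_n ≈ 1810 kN·m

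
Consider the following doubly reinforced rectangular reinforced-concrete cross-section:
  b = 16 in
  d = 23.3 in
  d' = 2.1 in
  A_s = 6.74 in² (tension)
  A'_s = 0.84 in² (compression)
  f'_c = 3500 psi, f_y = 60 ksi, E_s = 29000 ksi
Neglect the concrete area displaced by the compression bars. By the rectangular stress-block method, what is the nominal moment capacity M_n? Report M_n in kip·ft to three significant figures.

M_n ≈ 667 kip·ft

Assume both steels yield.
a = (A_s − A'_s) f_y/(0.85 f'_c b) = (6.74 − 0.84) × 60/(0.85 × 3.5 × 16) = 7.437 in.
c = a/β₁ = 7.437/0.85 = 8.749 in; ε'_s = 0.003(c − d')/c = 0.0023 ≥ ε_y = 0.0021, so the compression steel yields.
M_n = (A_s − A'_s) f_y (d − a/2) + A'_s f_y (d − d') = 354 × (23.3 − 3.7185) + 50.4 × (23.3 − 2.1) = 6931.9 + 1068.5 = 8000.4 kip·in = 8000.4/12 = 666.70 kip·ft.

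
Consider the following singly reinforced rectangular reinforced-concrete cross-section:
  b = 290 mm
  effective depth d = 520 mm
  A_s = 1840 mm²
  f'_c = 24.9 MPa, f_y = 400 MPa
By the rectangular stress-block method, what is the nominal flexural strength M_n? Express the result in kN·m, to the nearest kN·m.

M_n ≈ 339 kN·m

T = A_s f_y = 1840 × 400 = 736000 N = 736 kN.
From C = T: a = T/(0.85 f'_c b) = 736000/(0.85 × 24.9 × 290) = 119.91 mm.
M_n = T(d − a/2) = 736 kN × (520 − 59.955) mm = 338.59 kN·m.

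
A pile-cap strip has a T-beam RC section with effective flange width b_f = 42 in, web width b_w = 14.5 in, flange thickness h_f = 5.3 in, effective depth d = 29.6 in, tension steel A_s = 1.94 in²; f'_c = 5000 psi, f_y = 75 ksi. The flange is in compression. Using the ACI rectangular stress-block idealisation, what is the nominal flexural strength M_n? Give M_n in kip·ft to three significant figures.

Tension: T = A_s f_y = 1.94 × 75 = 145.5 kips.
Try a within the flange: a = T/(0.85 f'_c b_f) = 145.5/(0.85 × 5 × 42) = 0.815 in.
Since a = 0.815 ≤ h_f = 5.3 in, the stress block lies entirely in the flange; analyse as a rectangular beam of width b_f.
M_n = T(d − a/2) = 145.5 × (29.6 − 0.4075) = 4247.5 kip·in.
M_n = 4247.5/12 = 353.96 kip·ft.

M_n ≈ 354 kip·ft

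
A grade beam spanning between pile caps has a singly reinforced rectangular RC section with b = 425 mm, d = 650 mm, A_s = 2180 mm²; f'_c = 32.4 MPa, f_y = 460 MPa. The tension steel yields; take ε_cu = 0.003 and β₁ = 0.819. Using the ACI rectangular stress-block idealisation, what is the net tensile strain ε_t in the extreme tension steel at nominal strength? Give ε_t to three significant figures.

ε_t ≈ 0.0156

a = A_s f_y/(0.85 f'_c b) = 85.68 mm.
β₁ = 0.819, so c = a/β₁ = 85.68/0.819 = 104.62 mm.
From the linear strain diagram with ε_cu = 0.003: ε_t = 0.003 (d − c)/c = 0.003 × (650 − 104.62)/104.62 = 0.0156.
Since ε_t ≥ 0.005, the section is tension-controlled.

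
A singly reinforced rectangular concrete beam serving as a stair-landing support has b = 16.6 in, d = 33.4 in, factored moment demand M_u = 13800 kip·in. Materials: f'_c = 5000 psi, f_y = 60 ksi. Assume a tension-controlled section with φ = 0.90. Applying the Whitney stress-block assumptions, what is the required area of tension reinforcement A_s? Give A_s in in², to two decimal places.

A_s ≈ 8.59 in²

M_n = M_u/φ = 13800/0.90 = 15333.3 kip·in.
From M_n = 0.85 f'_c a b (d − a/2):
a = d − √(d² − 2M_n/(0.85 f'_c b)) = 33.4 − √(33.4² − 2 × 15333.3/(0.85 × 5 × 16.6)) = 7.306 in.
A_s = 0.85 f'_c a b / f_y = 0.85 × 5 × 7.306 × 16.6 / 60 = 8.591 in².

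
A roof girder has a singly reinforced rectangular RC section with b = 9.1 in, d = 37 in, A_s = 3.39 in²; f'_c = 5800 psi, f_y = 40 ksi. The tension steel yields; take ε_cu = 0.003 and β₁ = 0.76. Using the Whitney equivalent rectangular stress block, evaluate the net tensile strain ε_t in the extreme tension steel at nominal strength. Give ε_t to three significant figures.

ε_t ≈ 0.0249

a = A_s f_y/(0.85 f'_c b) = 3.023 in.
β₁ = 0.76, so c = a/β₁ = 3.023/0.76 = 3.978 in.
From the linear strain diagram with ε_cu = 0.003: ε_t = 0.003 (d − c)/c = 0.003 × (37 − 3.978)/3.978 = 0.0249.
Since ε_t ≥ 0.005, the section is tension-controlled.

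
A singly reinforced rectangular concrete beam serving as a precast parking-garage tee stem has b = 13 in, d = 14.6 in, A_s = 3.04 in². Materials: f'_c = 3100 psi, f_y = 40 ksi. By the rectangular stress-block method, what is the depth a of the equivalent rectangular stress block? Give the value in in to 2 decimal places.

T = A_s f_y = 3.04 × 40 = 121.6 kips.
a = T/(0.85 f'_c b) = 121.6/(0.85 × 3.1 × 13) = 3.55 in.

a ≈ 3.55 in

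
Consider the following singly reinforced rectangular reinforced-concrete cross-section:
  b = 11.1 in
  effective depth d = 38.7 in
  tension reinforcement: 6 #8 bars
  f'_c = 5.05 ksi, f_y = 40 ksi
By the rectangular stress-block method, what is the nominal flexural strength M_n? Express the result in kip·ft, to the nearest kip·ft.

A_s = 6 × 0.79 = 4.74 in².
T = A_s f_y = 4.74 × 40 = 189.6 kips.
a = T/(0.85 f'_c b) = 189.6/(0.85 × 5.05 × 11.1) = 3.979 in.
M_n = T(d − a/2) = 189.6 × (38.7 − 1.9895) = 6960.3 kip·in = 6960.3/12 = 580.03 kip·ft.

M_n ≈ 580 kip·ft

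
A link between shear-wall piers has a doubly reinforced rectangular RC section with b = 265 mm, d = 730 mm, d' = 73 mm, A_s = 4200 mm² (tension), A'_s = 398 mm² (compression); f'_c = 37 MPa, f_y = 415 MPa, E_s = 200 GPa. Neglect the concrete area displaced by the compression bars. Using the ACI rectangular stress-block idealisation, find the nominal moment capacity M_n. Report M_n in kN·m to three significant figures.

M_n ≈ 1110 kN·m

Assume both tension and compression steel yield.
Net tension couple steel: A_s − A'_s = 3802 mm².
a = (A_s − A'_s) f_y / (0.85 f'_c b) = 1577830/(0.85 × 37 × 265) = 189.32 mm.
c = a/β₁ = 189.32/0.786 = 240.87 mm; ε'_s = 0.003(c − d')/c = 0.0021 ≥ f_y/E_s = 0.0021, so compression steel does yield.
M_n = (A_s − A'_s) f_y (d − a/2) + A'_s f_y (d − d') = [1577830 × (730 − 94.66) + 165170 × (730 − 73)] × 10⁻⁶ = 1002.46 + 108.52 = 1110.98 kN·m.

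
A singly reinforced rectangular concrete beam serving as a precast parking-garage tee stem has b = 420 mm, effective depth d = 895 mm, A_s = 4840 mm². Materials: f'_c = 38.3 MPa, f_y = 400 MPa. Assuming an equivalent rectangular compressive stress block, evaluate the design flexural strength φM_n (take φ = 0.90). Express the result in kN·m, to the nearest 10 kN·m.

T = A_s f_y = 4840 × 400 = 1936000 N = 1936 kN.
From C = T: a = T/(0.85 f'_c b) = 1936000/(0.85 × 38.3 × 420) = 141.59 mm.
M_n = T(d − a/2) = 1936 kN × (895 − 70.795) mm = 1595.66 kN·m.
φM_n = 0.90 × 1595.66 = 1436.09 kN·m.

φM_n ≈ 1440 kN·m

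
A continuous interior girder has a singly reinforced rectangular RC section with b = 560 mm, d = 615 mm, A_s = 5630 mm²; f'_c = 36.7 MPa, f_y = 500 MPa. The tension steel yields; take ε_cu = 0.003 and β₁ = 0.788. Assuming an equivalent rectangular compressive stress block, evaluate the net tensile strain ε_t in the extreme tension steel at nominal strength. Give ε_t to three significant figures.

a = A_s f_y/(0.85 f'_c b) = 161.14 mm.
β₁ = 0.788, so c = a/β₁ = 161.14/0.788 = 204.49 mm.
From the linear strain diagram with ε_cu = 0.003: ε_t = 0.003 (d − c)/c = 0.003 × (615 − 204.49)/204.49 = 0.00602.
Since ε_t ≥ 0.005, the section is tension-controlled.

ε_t ≈ 0.00602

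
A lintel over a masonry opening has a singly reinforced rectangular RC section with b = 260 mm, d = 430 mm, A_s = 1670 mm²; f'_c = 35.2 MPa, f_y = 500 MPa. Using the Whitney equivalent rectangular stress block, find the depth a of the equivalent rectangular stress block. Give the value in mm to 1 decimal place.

a ≈ 107.3 mm

T = A_s f_y = 1670 × 500 = 835000 N = 835 kN.
Setting C = 0.85 f'_c a b equal to T: a = 835000/(0.85 × 35.2 × 260) = 107.3 mm.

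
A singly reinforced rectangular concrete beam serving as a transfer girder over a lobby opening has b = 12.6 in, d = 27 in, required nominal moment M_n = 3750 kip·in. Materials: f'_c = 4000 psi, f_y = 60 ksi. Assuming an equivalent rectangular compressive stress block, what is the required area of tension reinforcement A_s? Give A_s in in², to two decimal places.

A_s ≈ 2.47 in²

From M_n = 0.85 f'_c a b (d − a/2):
a = d − √(d² − 2M_n/(0.85 f'_c b)) = 27 − √(27² − 2 × 3750/(0.85 × 4 × 12.6)) = 3.464 in.
A_s = 0.85 f'_c a b / f_y = 0.85 × 4 × 3.464 × 12.6 / 60 = 2.473 in².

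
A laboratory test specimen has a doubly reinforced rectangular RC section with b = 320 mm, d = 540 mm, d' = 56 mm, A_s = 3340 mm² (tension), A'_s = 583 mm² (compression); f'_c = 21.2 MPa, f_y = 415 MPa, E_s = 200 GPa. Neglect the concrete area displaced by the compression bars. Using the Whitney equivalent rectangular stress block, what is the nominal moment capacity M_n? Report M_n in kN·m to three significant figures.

M_n ≈ 621 kN·m

Assume both tension and compression steel yield.
Net tension couple steel: A_s − A'_s = 2757 mm².
a = (A_s − A'_s) f_y / (0.85 f'_c b) = 1144155/(0.85 × 21.2 × 320) = 198.42 mm.
c = a/β₁ = 198.42/0.85 = 233.44 mm; ε'_s = 0.003(c − d')/c = 0.0023 ≥ f_y/E_s = 0.0021, so compression steel does yield.
M_n = (A_s − A'_s) f_y (d − a/2) + A'_s f_y (d − d') = [1144155 × (540 − 99.21) + 241945 × (540 − 56)] × 10⁻⁶ = 504.33 + 117.10 = 621.43 kN·m.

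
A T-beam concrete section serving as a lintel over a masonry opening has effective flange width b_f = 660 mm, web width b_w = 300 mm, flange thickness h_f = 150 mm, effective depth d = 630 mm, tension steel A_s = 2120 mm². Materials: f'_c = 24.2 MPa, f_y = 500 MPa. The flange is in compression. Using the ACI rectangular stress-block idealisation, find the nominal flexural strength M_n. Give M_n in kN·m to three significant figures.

Tension: T = A_s f_y = 2120 × 500 = 1060000 N.
Try a within the flange: a = T/(0.85 f'_c b_f) = 1060000/(0.85 × 24.2 × 660) = 78.08 mm.
Since a = 78.08 ≤ h_f = 150 mm, the stress block lies entirely in the flange; analyse as a rectangular beam of width b_f.
M_n = T(d − a/2) = 1060000 × (630 − 39.04) = 626.42 × 10⁶ N·mm.
M_n = 626.42 kN·m.

M_n ≈ 626 kN·m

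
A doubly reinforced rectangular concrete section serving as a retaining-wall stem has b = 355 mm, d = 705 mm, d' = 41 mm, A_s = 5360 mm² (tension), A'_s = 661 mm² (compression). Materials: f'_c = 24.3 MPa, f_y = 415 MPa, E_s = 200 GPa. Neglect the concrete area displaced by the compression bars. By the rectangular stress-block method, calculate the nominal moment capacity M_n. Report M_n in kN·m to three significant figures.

M_n ≈ 1300 kN·m

Assume both tension and compression steel yield.
Net tension couple steel: A_s − A'_s = 4699 mm².
a = (A_s − A'_s) f_y / (0.85 f'_c b) = 1950085/(0.85 × 24.3 × 355) = 265.95 mm.
c = a/β₁ = 265.95/0.85 = 312.88 mm; ε'_s = 0.003(c − d')/c = 0.0026 ≥ f_y/E_s = 0.0021, so compression steel does yield.
M_n = (A_s − A'_s) f_y (d − a/2) + A'_s f_y (d − d') = [1950085 × (705 − 132.975) + 274315 × (705 − 41)] × 10⁻⁶ = 1115.50 + 182.15 = 1297.65 kN·m.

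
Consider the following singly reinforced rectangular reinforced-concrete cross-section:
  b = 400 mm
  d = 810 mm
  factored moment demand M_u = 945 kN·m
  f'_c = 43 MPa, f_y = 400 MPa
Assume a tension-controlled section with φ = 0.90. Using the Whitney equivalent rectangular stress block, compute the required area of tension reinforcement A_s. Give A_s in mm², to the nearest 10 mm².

A_s ≈ 3440 mm²

M_n = M_u/φ = 945/0.90 = 1050 kN·m.
With M_n = 0.85 f'_c a b (d − a/2), solve the quadratic for a:
a = d − √(d² − 2M_n/(0.85 f'_c b)) = 810 − √(810² − 2 × 1050×10⁶/(0.85 × 43 × 400)) = 94.14 mm.
A_s = 0.85 f'_c a b / f_y = 0.85 × 43 × 94.14 × 400 / 400 = 3440.8 mm².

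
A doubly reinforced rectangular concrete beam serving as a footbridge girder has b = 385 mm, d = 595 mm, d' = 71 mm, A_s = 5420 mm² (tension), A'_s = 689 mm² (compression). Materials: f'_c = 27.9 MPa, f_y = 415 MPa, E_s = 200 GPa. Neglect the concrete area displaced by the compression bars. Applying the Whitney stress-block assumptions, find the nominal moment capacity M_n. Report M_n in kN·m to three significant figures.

Assume both tension and compression steel yield.
Net tension couple steel: A_s − A'_s = 4731 mm².
a = (A_s − A'_s) f_y / (0.85 f'_c b) = 1963365/(0.85 × 27.9 × 385) = 215.04 mm.
c = a/β₁ = 215.04/0.85 = 252.99 mm; ε'_s = 0.003(c − d')/c = 0.0022 ≥ f_y/E_s = 0.0021, so compression steel does yield.
M_n = (A_s − A'_s) f_y (d − a/2) + A'_s f_y (d − d') = [1963365 × (595 − 107.52) + 285935 × (595 − 71)] × 10⁻⁶ = 957.10 + 149.83 = 1106.93 kN·m.

M_n ≈ 1110 kN·m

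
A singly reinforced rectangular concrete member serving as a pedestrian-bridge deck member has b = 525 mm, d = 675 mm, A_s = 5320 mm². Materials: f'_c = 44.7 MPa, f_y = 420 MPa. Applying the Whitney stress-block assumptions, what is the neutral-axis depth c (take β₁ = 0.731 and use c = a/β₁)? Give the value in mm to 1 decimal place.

T = A_s f_y = 5320 × 420 = 2234400 N = 2234.4 kN.
Setting C = 0.85 f'_c a b equal to T: a = 2234400/(0.85 × 44.7 × 525) = 112.015 mm.
With β₁ = 0.731, c = a/β₁ = 112.015/0.731 = 153.2 mm.

c ≈ 153.2 mm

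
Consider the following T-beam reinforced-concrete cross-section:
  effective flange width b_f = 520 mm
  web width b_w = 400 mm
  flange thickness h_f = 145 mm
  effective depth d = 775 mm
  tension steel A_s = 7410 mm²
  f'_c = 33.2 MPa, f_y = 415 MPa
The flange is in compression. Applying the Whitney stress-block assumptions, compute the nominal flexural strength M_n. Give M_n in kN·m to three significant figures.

M_n ≈ 2050 kN·m

Tension: T = A_s f_y = 7410 × 415 = 3075150 N.
Try a within the flange: a = T/(0.85 f'_c b_f) = 3075150/(0.85 × 33.2 × 520) = 209.56 mm.
a = 209.56 > h_f = 145 mm: the block extends into the web. Split into flange-overhang and web parts.
C_f = 0.85 f'_c (b_f − b_w) h_f = 0.85 × 33.2 × (520 − 400) × 145 = 491028 N.
Remaining web compression depth: a_w = (T − C_f)/(0.85 f'_c b_w) = (3075150 − 491028)/(0.85 × 33.2 × 400) = 228.93 mm.
M_n = C_f(d − h_f/2) + (T − C_f)(d − a_w/2) = 491028 × (775 − 72.5) + 2584122 × (775 − 114.465) = 344.95 + 1706.90 = 2051.85 × 10⁶ N·mm.
M_n = 2051.85 kN·m.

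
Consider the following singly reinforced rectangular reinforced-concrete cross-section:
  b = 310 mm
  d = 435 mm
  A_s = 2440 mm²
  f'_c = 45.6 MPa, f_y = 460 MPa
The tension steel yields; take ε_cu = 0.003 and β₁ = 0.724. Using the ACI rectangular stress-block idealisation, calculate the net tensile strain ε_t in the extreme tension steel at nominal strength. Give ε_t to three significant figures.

ε_t ≈ 0.00711

a = A_s f_y/(0.85 f'_c b) = 93.41 mm.
β₁ = 0.724, so c = a/β₁ = 93.41/0.724 = 129.02 mm.
From the linear strain diagram with ε_cu = 0.003: ε_t = 0.003 (d − c)/c = 0.003 × (435 − 129.02)/129.02 = 0.00711.
Since ε_t ≥ 0.005, the section is tension-controlled.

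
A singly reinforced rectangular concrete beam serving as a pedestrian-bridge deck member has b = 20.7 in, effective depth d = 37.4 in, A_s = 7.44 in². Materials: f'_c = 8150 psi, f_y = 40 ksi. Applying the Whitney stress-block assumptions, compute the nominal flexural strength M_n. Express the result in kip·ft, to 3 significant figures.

M_n ≈ 902 kip·ft

T = A_s f_y = 7.44 × 40 = 297.6 kips.
a = T/(0.85 f'_c b) = 297.6/(0.85 × 8.15 × 20.7) = 2.075 in.
M_n = T(d − a/2) = 297.6 × (37.4 − 1.0375) = 10821.5 kip·in = 10821.5/12 = 901.79 kip·ft.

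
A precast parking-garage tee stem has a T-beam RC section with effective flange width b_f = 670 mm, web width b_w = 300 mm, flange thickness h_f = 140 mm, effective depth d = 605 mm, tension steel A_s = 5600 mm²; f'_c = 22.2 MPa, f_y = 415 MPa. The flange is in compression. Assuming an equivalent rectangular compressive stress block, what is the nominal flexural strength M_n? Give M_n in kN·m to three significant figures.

Tension: T = A_s f_y = 5600 × 415 = 2324000 N.
Try a within the flange: a = T/(0.85 f'_c b_f) = 2324000/(0.85 × 22.2 × 670) = 183.82 mm.
a = 183.82 > h_f = 140 mm: the block extends into the web. Split into flange-overhang and web parts.
C_f = 0.85 f'_c (b_f − b_w) h_f = 0.85 × 22.2 × (670 − 300) × 140 = 977466 N.
Remaining web compression depth: a_w = (T − C_f)/(0.85 f'_c b_w) = (2324000 − 977466)/(0.85 × 22.2 × 300) = 237.86 mm.
M_n = C_f(d − h_f/2) + (T − C_f)(d − a_w/2) = 977466 × (605 − 70) + 1346534 × (605 − 118.93) = 522.94 + 654.51 = 1177.45 × 10⁶ N·mm.
M_n = 1177.45 kN·m.

M_n ≈ 1180 kN·m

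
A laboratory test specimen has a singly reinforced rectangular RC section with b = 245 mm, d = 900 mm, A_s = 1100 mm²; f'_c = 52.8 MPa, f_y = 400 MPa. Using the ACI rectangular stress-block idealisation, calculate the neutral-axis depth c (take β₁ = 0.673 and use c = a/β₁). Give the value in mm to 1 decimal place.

T = A_s f_y = 1100 × 400 = 440000 N = 440 kN.
Setting C = 0.85 f'_c a b equal to T: a = 440000/(0.85 × 52.8 × 245) = 40.016 mm.
With β₁ = 0.673, c = a/β₁ = 40.016/0.673 = 59.5 mm.

c ≈ 59.5 mm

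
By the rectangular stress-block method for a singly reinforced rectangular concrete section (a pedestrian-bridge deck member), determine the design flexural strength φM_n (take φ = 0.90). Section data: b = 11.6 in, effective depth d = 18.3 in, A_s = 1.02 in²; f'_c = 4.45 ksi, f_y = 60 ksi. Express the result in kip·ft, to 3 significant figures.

φM_n ≈ 80.8 kip·ft

T = A_s f_y = 1.02 × 60 = 61.2 kips.
a = T/(0.85 f'_c b) = 61.2/(0.85 × 4.45 × 11.6) = 1.395 in.
M_n = T(d − a/2) = 61.2 × (18.3 − 0.6975) = 1077.3 kip·in = 1077.3/12 = 89.78 kip·ft.
φM_n = 0.90 × 89.78 = 80.80 kip·ft.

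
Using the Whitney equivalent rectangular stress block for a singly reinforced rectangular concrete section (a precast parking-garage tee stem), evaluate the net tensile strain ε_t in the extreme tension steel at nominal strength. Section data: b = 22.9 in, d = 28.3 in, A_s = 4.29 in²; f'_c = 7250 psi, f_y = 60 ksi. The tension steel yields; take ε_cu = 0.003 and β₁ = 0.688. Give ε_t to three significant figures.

ε_t ≈ 0.0290

a = A_s f_y/(0.85 f'_c b) = 1.824 in.
β₁ = 0.688, so c = a/β₁ = 1.824/0.688 = 2.651 in.
From the linear strain diagram with ε_cu = 0.003: ε_t = 0.003 (d − c)/c = 0.003 × (28.3 − 2.651)/2.651 = 0.0290.
Since ε_t ≥ 0.005, the section is tension-controlled.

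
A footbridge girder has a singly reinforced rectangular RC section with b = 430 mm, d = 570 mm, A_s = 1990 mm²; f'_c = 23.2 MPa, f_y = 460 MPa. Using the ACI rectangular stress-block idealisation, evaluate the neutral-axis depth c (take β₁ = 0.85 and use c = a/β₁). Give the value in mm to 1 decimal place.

T = A_s f_y = 1990 × 460 = 915400 N = 915.4 kN.
Setting C = 0.85 f'_c a b equal to T: a = 915400/(0.85 × 23.2 × 430) = 107.953 mm.
With β₁ = 0.85, c = a/β₁ = 107.953/0.85 = 127.0 mm.

c ≈ 127.0 mm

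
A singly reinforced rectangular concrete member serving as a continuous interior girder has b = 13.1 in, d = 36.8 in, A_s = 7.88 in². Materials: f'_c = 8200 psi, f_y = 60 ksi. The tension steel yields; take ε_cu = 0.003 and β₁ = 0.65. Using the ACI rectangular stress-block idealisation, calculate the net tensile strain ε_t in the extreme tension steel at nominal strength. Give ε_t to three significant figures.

a = A_s f_y/(0.85 f'_c b) = 5.178 in.
β₁ = 0.65, so c = a/β₁ = 5.178/0.65 = 7.966 in.
From the linear strain diagram with ε_cu = 0.003: ε_t = 0.003 (d − c)/c = 0.003 × (36.8 − 7.966)/7.966 = 0.0109.
Since ε_t ≥ 0.005, the section is tension-controlled.

ε_t ≈ 0.0109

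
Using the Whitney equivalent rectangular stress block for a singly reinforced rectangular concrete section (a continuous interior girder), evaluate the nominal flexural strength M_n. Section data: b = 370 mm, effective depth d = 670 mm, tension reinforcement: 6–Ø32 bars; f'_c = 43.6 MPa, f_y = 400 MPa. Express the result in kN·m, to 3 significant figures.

M_n ≈ 1160 kN·m

A_s = 6 × 804 = 4824 mm².
T = A_s f_y = 4824 × 400 = 1929600 N = 1929.6 kN.
From C = T: a = T/(0.85 f'_c b) = 1929600/(0.85 × 43.6 × 370) = 140.72 mm.
M_n = T(d − a/2) = 1929.6 kN × (670 − 70.36) mm = 1157.07 kN·m.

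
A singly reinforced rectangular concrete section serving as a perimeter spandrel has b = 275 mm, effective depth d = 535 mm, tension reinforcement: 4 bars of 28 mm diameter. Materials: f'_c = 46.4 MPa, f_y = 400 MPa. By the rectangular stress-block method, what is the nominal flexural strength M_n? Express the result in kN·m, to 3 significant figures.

A_s = 4 × 616 = 2464 mm².
T = A_s f_y = 2464 × 400 = 985600 N = 985.6 kN.
From C = T: a = T/(0.85 f'_c b) = 985600/(0.85 × 46.4 × 275) = 90.87 mm.
M_n = T(d − a/2) = 985.6 kN × (535 − 45.435) mm = 482.52 kN·m.

M_n ≈ 483 kN·m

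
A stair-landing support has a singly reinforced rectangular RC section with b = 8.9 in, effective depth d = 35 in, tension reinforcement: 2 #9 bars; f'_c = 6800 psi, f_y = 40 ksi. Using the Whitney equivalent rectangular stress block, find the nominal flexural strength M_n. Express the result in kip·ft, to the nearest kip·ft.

M_n ≈ 228 kip·ft

A_s = 2 × 1 = 2 in².
T = A_s f_y = 2 × 40 = 80 kips.
a = T/(0.85 f'_c b) = 80/(0.85 × 6.8 × 8.9) = 1.555 in.
M_n = T(d − a/2) = 80 × (35 − 0.7775) = 2737.8 kip·in = 2737.8/12 = 228.15 kip·ft.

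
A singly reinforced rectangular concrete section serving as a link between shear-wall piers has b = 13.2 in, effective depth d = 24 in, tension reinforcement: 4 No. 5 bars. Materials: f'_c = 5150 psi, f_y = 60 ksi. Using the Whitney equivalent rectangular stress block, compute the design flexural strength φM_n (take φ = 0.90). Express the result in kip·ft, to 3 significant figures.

A_s = 4 × 0.31 = 1.24 in².
T = A_s f_y = 1.24 × 60 = 74.4 kips.
a = T/(0.85 f'_c b) = 74.4/(0.85 × 5.15 × 13.2) = 1.288 in.
M_n = T(d − a/2) = 74.4 × (24 − 0.644) = 1737.7 kip·in = 1737.7/12 = 144.81 kip·ft.
φM_n = 0.90 × 144.81 = 130.33 kip·ft.

φM_n ≈ 130 kip·ft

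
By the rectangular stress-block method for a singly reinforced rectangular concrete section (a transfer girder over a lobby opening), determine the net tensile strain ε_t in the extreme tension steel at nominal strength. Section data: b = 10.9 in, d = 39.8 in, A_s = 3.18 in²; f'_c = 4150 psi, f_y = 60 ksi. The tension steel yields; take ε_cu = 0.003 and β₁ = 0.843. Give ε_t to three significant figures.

ε_t ≈ 0.0173

a = A_s f_y/(0.85 f'_c b) = 4.962 in.
β₁ = 0.843, so c = a/β₁ = 4.962/0.843 = 5.886 in.
From the linear strain diagram with ε_cu = 0.003: ε_t = 0.003 (d − c)/c = 0.003 × (39.8 − 5.886)/5.886 = 0.0173.
Since ε_t ≥ 0.005, the section is tension-controlled.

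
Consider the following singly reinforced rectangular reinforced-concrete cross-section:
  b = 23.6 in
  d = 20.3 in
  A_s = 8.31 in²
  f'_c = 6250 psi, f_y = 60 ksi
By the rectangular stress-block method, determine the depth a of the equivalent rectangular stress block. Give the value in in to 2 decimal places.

T = A_s f_y = 8.31 × 60 = 498.6 kips.
a = T/(0.85 f'_c b) = 498.6/(0.85 × 6.25 × 23.6) = 3.98 in.

a ≈ 3.98 in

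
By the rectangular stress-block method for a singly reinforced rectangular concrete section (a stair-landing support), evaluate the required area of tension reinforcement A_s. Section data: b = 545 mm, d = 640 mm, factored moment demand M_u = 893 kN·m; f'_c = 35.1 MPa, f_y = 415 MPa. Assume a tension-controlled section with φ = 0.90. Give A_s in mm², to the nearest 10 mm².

A_s ≈ 4070 mm²

M_n = M_u/φ = 893/0.90 = 992.222 kN·m.
With M_n = 0.85 f'_c a b (d − a/2), solve the quadratic for a:
a = d − √(d² − 2M_n/(0.85 f'_c b)) = 640 − √(640² − 2 × 992.222×10⁶/(0.85 × 35.1 × 545)) = 103.76 mm.
A_s = 0.85 f'_c a b / f_y = 0.85 × 35.1 × 103.76 × 545 / 415 = 4065.4 mm².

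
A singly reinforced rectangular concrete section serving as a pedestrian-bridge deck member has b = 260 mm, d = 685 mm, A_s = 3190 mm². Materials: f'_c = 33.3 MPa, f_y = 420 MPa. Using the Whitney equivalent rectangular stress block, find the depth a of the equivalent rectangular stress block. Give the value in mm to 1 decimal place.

T = A_s f_y = 3190 × 420 = 1339800 N = 1339.8 kN.
Setting C = 0.85 f'_c a b equal to T: a = 1339800/(0.85 × 33.3 × 260) = 182.1 mm.

a ≈ 182.1 mm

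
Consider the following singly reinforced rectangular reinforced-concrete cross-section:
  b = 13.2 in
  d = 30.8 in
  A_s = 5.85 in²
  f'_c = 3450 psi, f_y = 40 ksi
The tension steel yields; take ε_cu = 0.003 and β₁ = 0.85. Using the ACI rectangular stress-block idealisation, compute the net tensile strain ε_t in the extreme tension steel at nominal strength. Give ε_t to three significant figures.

ε_t ≈ 0.00999

a = A_s f_y/(0.85 f'_c b) = 6.045 in.
β₁ = 0.85, so c = a/β₁ = 6.045/0.85 = 7.112 in.
From the linear strain diagram with ε_cu = 0.003: ε_t = 0.003 (d − c)/c = 0.003 × (30.8 − 7.112)/7.112 = 0.00999.
Since ε_t ≥ 0.005, the section is tension-controlled.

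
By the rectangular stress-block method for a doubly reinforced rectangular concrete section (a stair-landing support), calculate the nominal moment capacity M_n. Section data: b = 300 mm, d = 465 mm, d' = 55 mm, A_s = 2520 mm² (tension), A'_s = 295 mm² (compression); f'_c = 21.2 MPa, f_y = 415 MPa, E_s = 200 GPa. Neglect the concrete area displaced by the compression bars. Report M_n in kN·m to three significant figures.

Assume both tension and compression steel yield.
Net tension couple steel: A_s − A'_s = 2225 mm².
a = (A_s − A'_s) f_y / (0.85 f'_c b) = 923375/(0.85 × 21.2 × 300) = 170.81 mm.
c = a/β₁ = 170.81/0.85 = 200.95 mm; ε'_s = 0.003(c − d')/c = 0.0022 ≥ f_y/E_s = 0.0021, so compression steel does yield.
M_n = (A_s − A'_s) f_y (d − a/2) + A'_s f_y (d − d') = [923375 × (465 − 85.405) + 122425 × (465 − 55)] × 10⁻⁶ = 350.51 + 50.19 = 400.70 kN·m.

M_n ≈ 401 kN·m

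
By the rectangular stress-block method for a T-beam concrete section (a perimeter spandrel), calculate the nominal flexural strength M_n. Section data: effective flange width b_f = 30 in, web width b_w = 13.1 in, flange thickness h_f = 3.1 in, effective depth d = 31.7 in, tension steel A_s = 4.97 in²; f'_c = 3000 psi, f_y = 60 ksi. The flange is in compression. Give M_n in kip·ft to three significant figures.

M_n ≈ 737 kip·ft

Tension: T = A_s f_y = 4.97 × 60 = 298.2 kips.
Try a within the flange: a = T/(0.85 f'_c b_f) = 298.2/(0.85 × 3 × 30) = 3.898 in.
a = 3.898 > h_f = 3.1 in: the block extends into the web. Split into flange-overhang and web parts.
C_f = 0.85 f'_c (b_f − b_w) h_f = 0.85 × 3 × (30 − 13.1) × 3.1 = 133.6 kips.
Remaining web compression depth: a_w = (T − C_f)/(0.85 f'_c b_w) = (298.2 − 133.6)/(0.85 × 3 × 13.1) = 4.927 in.
M_n = C_f(d − h_f/2) + (T − C_f)(d − a_w/2) = 133.6 × (31.7 − 1.55) + 164.6 × (31.7 − 2.4635) = 4028.0 + 4812.3 = 8840.3 kip·in.
M_n = 8840.3/12 = 736.69 kip·ft.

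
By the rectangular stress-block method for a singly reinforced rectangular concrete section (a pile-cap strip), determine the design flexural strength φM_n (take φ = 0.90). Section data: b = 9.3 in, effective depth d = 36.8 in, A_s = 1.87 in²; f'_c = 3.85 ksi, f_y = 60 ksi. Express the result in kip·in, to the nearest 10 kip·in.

φM_n ≈ 3530 kip·in

T = A_s f_y = 1.87 × 60 = 112.2 kips.
a = T/(0.85 f'_c b) = 112.2/(0.85 × 3.85 × 9.3) = 3.687 in.
M_n = T(d − a/2) = 112.2 × (36.8 − 1.8435) = 3922.1 kip·in.
φM_n = 0.90 × 3922.1 = 3529.9 kip·in.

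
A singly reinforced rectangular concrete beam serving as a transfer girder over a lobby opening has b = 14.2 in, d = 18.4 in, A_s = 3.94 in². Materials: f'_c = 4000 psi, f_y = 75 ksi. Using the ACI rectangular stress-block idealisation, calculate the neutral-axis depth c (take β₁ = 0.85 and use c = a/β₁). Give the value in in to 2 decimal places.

T = A_s f_y = 3.94 × 75 = 295.5 kips.
a = T/(0.85 f'_c b) = 295.5/(0.85 × 4 × 14.2) = 6.1205 in.
With β₁ = 0.85, c = a/β₁ = 6.1205/0.85 = 7.20 in.

c ≈ 7.20 in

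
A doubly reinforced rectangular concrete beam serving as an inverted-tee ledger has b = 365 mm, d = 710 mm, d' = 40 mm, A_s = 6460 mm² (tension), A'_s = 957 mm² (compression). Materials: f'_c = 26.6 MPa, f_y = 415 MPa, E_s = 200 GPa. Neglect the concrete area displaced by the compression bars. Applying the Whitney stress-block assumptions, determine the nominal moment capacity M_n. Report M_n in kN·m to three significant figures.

Assume both tension and compression steel yield.
Net tension couple steel: A_s − A'_s = 5503 mm².
a = (A_s − A'_s) f_y / (0.85 f'_c b) = 2283745/(0.85 × 26.6 × 365) = 276.73 mm.
c = a/β₁ = 276.73/0.85 = 325.56 mm; ε'_s = 0.003(c − d')/c = 0.0026 ≥ f_y/E_s = 0.0021, so compression steel does yield.
M_n = (A_s − A'_s) f_y (d − a/2) + A'_s f_y (d − d') = [2283745 × (710 − 138.365) + 397155 × (710 − 40)] × 10⁻⁶ = 1305.47 + 266.09 = 1571.56 kN·m.

M_n ≈ 1570 kN·m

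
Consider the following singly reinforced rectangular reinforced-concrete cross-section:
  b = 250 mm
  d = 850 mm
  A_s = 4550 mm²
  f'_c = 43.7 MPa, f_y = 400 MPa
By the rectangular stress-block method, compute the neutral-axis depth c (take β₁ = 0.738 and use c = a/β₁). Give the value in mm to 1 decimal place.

c ≈ 265.6 mm

T = A_s f_y = 4550 × 400 = 1820000 N = 1820 kN.
Setting C = 0.85 f'_c a b equal to T: a = 1820000/(0.85 × 43.7 × 250) = 195.989 mm.
With β₁ = 0.738, c = a/β₁ = 195.989/0.738 = 265.6 mm.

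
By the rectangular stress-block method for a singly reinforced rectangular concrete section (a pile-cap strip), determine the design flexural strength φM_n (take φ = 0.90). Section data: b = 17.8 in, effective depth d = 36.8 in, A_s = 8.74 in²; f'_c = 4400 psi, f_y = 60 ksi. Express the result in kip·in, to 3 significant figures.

φM_n ≈ 15500 kip·in

T = A_s f_y = 8.74 × 60 = 524.4 kips.
a = T/(0.85 f'_c b) = 524.4/(0.85 × 4.4 × 17.8) = 7.877 in.
M_n = T(d − a/2) = 524.4 × (36.8 − 3.9385) = 17232.6 kip·in.
φM_n = 0.90 × 17232.6 = 15509.3 kip·in.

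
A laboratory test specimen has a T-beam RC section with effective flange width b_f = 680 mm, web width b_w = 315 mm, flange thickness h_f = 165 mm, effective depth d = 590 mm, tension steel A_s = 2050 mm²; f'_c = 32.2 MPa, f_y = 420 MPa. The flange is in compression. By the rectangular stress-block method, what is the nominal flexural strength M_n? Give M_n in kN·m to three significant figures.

Tension: T = A_s f_y = 2050 × 420 = 861000 N.
Try a within the flange: a = T/(0.85 f'_c b_f) = 861000/(0.85 × 32.2 × 680) = 46.26 mm.
Since a = 46.26 ≤ h_f = 165 mm, the stress block lies entirely in the flange; analyse as a rectangular beam of width b_f.
M_n = T(d − a/2) = 861000 × (590 − 23.13) = 488.08 × 10⁶ N·mm.
M_n = 488.08 kN·m.

M_n ≈ 488 kN·m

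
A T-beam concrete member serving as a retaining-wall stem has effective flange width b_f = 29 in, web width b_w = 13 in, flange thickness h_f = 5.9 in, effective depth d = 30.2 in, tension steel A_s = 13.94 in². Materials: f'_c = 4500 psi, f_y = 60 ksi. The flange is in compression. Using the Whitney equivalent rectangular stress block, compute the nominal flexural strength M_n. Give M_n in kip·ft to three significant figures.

Tension: T = A_s f_y = 13.94 × 60 = 836.4 kips.
Try a within the flange: a = T/(0.85 f'_c b_f) = 836.4/(0.85 × 4.5 × 29) = 7.540 in.
a = 7.540 > h_f = 5.9 in: the block extends into the web. Split into flange-overhang and web parts.
C_f = 0.85 f'_c (b_f − b_w) h_f = 0.85 × 4.5 × (29 − 13) × 5.9 = 361.1 kips.
Remaining web compression depth: a_w = (T − C_f)/(0.85 f'_c b_w) = (836.4 − 361.1)/(0.85 × 4.5 × 13) = 9.559 in.
M_n = C_f(d − h_f/2) + (T − C_f)(d − a_w/2) = 361.1 × (30.2 − 2.95) + 475.3 × (30.2 − 4.7795) = 9840.0 + 12082.4 = 21922.4 kip·in.
M_n = 21922.4/12 = 1826.87 kip·ft.

M_n ≈ 1830 kip·ft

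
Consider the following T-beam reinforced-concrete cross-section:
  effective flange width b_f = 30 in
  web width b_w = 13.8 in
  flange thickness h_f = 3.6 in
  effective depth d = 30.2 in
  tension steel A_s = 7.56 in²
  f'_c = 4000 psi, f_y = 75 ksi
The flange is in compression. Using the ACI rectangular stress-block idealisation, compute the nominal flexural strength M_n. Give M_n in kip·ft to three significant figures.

Tension: T = A_s f_y = 7.56 × 75 = 567 kips.
Try a within the flange: a = T/(0.85 f'_c b_f) = 567/(0.85 × 4 × 30) = 5.559 in.
a = 5.559 > h_f = 3.6 in: the block extends into the web. Split into flange-overhang and web parts.
C_f = 0.85 f'_c (b_f − b_w) h_f = 0.85 × 4 × (30 − 13.8) × 3.6 = 198.3 kips.
Remaining web compression depth: a_w = (T − C_f)/(0.85 f'_c b_w) = (567 − 198.3)/(0.85 × 4 × 13.8) = 7.858 in.
M_n = C_f(d − h_f/2) + (T − C_f)(d − a_w/2) = 198.3 × (30.2 − 1.8) + 368.7 × (30.2 − 3.929) = 5631.7 + 9686.1 = 15317.8 kip·in.
M_n = 15317.8/12 = 1276.48 kip·ft.

M_n ≈ 1280 kip·ft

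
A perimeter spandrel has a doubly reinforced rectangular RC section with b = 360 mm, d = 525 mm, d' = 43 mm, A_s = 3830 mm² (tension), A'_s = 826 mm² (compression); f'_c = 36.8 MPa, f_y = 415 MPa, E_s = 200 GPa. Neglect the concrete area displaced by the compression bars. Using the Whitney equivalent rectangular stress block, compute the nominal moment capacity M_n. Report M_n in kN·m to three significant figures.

Assume both tension and compression steel yield.
Net tension couple steel: A_s − A'_s = 3004 mm².
a = (A_s − A'_s) f_y / (0.85 f'_c b) = 1246660/(0.85 × 36.8 × 360) = 110.71 mm.
c = a/β₁ = 110.71/0.787 = 140.67 mm; ε'_s = 0.003(c − d')/c = 0.0021 ≥ f_y/E_s = 0.0021, so compression steel does yield.
M_n = (A_s − A'_s) f_y (d − a/2) + A'_s f_y (d − d') = [1246660 × (525 − 55.355) + 342790 × (525 − 43)] × 10⁻⁶ = 585.49 + 165.22 = 750.71 kN·m.

M_n ≈ 751 kN·m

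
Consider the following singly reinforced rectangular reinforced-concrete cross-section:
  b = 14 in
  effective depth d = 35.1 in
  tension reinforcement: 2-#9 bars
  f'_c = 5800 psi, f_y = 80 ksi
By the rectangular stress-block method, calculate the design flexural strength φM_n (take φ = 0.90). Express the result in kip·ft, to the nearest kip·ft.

φM_n ≈ 407 kip·ft

A_s = 2 × 1 = 2 in².
T = A_s f_y = 2 × 80 = 160 kips.
a = T/(0.85 f'_c b) = 160/(0.85 × 5.8 × 14) = 2.318 in.
M_n = T(d − a/2) = 160 × (35.1 − 1.159) = 5430.6 kip·in = 5430.6/12 = 452.55 kip·ft.
φM_n = 0.90 × 452.55 = 407.30 kip·ft.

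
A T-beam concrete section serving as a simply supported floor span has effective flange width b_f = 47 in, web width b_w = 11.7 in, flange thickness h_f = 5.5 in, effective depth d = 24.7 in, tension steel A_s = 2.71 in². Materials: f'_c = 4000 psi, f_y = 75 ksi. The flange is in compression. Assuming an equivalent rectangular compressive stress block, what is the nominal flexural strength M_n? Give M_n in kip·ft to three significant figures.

Tension: T = A_s f_y = 2.71 × 75 = 203.25 kips.
Try a within the flange: a = T/(0.85 f'_c b_f) = 203.25/(0.85 × 4 × 47) = 1.272 in.
Since a = 1.272 ≤ h_f = 5.5 in, the stress block lies entirely in the flange; analyse as a rectangular beam of width b_f.
M_n = T(d − a/2) = 203.25 × (24.7 − 0.636) = 4891.0 kip·in.
M_n = 4891.0/12 = 407.58 kip·ft.

M_n ≈ 408 kip·ft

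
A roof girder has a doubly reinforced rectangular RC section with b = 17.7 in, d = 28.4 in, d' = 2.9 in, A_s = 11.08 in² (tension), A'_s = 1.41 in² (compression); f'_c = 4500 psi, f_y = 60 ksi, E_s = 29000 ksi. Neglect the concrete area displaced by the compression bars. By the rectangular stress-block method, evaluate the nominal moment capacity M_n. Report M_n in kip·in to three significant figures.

Assume both steels yield.
a = (A_s − A'_s) f_y/(0.85 f'_c b) = (11.08 − 1.41) × 60/(0.85 × 4.5 × 17.7) = 8.570 in.
c = a/β₁ = 8.570/0.825 = 10.388 in; ε'_s = 0.003(c − d')/c = 0.0022 ≥ ε_y = 0.0021, so the compression steel yields.
M_n = (A_s − A'_s) f_y (d − a/2) + A'_s f_y (d − d') = 580.2 × (28.4 − 4.285) + 84.6 × (28.4 − 2.9) = 13991.5 + 2157.3 = 16148.8 kip·in.

M_n ≈ 16100 kip·in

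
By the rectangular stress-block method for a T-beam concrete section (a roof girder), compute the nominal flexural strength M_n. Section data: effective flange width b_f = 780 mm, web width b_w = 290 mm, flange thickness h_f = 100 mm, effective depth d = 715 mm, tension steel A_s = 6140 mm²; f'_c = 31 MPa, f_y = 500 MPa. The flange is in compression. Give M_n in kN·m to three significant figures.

Tension: T = A_s f_y = 6140 × 500 = 3070000 N.
Try a within the flange: a = T/(0.85 f'_c b_f) = 3070000/(0.85 × 31 × 780) = 149.37 mm.
a = 149.37 > h_f = 100 mm: the block extends into the web. Split into flange-overhang and web parts.
C_f = 0.85 f'_c (b_f − b_w) h_f = 0.85 × 31 × (780 − 290) × 100 = 1291150 N.
Remaining web compression depth: a_w = (T − C_f)/(0.85 f'_c b_w) = (3070000 − 1291150)/(0.85 × 31 × 290) = 232.79 mm.
M_n = C_f(d − h_f/2) + (T − C_f)(d − a_w/2) = 1291150 × (715 − 50) + 1778850 × (715 − 116.395) = 858.61 + 1064.83 = 1923.44 × 10⁶ N·mm.
M_n = 1923.44 kN·m.

M_n ≈ 1920 kN·m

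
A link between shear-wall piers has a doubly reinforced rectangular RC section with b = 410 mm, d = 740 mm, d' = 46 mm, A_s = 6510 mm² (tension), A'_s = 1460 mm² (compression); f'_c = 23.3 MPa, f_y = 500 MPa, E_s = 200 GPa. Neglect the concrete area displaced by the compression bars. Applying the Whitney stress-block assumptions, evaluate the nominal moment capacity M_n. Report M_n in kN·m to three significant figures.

M_n ≈ 1980 kN·m

Assume both tension and compression steel yield.
Net tension couple steel: A_s − A'_s = 5050 mm².
a = (A_s − A'_s) f_y / (0.85 f'_c b) = 2525000/(0.85 × 23.3 × 410) = 310.96 mm.
c = a/β₁ = 310.96/0.85 = 365.84 mm; ε'_s = 0.003(c − d')/c = 0.0026 ≥ f_y/E_s = 0.0025, so compression steel does yield.
M_n = (A_s − A'_s) f_y (d − a/2) + A'_s f_y (d − d') = [2525000 × (740 − 155.48) + 730000 × (740 − 46)] × 10⁻⁶ = 1475.91 + 506.62 = 1982.53 kN·m.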